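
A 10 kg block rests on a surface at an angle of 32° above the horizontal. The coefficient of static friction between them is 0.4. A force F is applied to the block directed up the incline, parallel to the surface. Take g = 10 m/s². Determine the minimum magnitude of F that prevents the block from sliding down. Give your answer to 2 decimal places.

19.07 N

The normal force is N = mg cos 32° = 84.805 N. With F at its minimum the block is on the verge of sliding down, so static friction is at its maximum μ_s N = 0.4 × 84.805 = 33.922 N and acts up the slope.
Equilibrium along the incline: F + μ_s N = mg sin 32°, so F = 52.992 − 33.922 = 19.070 N.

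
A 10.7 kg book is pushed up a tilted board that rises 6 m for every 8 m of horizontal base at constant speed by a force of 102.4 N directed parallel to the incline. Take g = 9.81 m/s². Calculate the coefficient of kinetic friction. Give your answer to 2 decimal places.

At constant speed ΣF = 0 along the incline. The applied 102.4 N acts up the slope; the weight component mg sin 36.87° = 62.980 N and kinetic friction μN both act down the slope.
So 102.4 = 62.980 + μ × 83.974, giving μ = (102.4 − 62.980) / 83.974 = 0.4694.

0.47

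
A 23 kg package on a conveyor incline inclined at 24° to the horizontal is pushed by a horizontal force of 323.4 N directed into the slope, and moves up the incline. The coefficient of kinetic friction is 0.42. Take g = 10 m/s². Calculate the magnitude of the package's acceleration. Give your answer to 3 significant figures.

2.54 m/s²

The horizontal push has components F cos 24° = 323.4 × 0.9135 = 295.426 N up the incline and F sin 24° = 323.4 × 0.4067 = 131.527 N pressing into the surface.
The normal force is therefore N = mg cos 24° + F sin 24° = 210.105 + 131.527 = 341.632 N, and kinetic friction down the slope is μN = 0.42 × 341.632 = 143.485 N.
Along the incline: F cos 24° − mg sin 24° − μN = ma, so 295.426 − 93.541 − 143.485 = 23 a, giving a = 2.5391 m/s².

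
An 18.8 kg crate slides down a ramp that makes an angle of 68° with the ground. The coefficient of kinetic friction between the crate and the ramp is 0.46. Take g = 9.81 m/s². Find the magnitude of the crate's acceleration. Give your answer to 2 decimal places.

Resolving the weight along the incline: the component pulling the crate down the slope is mg sin 68° = 18.8 × 9.81 × 0.9272 = 171.002 N, and the normal force is N = mg cos 68° = 18.8 × 9.81 × 0.3746 = 69.087 N.
Kinetic friction acts up the slope with magnitude f = μN = 0.46 × 69.087 = 31.780 N.
Net force along the incline is 171.002 − 31.780 = 139.222 N, so a = 139.222 / 18.8 = 7.4054 m/s².

7.41 m/s²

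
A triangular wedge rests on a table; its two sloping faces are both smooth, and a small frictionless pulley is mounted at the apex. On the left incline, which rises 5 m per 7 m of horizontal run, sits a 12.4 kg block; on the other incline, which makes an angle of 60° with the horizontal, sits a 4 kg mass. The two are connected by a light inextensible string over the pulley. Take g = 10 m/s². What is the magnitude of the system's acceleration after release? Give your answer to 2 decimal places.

Resolve each weight along its own incline: the 12.4 kg mass has component 12.4 × 10 × sin 35.54° = 72.074 N down its slope, and the 4 kg mass has 4 × 10 × sin 60° = 34.641 N down its slope.
The 12.4 kg side's 72.074 N exceeds the other side's 34.641 N, so that mass slides down and the 4 kg mass slides up. Taking that direction as positive, Newton's second law for the whole system gives 72.074 − 34.641 = (12.4 + 4) a, so a = 37.433 / 16.4 = 2.2825 m/s².

2.28 m/s²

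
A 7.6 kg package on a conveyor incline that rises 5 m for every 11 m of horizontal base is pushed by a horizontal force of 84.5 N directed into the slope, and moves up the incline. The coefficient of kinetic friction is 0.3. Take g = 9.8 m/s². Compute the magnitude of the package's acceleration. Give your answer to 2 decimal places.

The horizontal push has components F cos 24.44° = 84.5 × 0.9104 = 76.929 N up the incline and F sin 24.44° = 84.5 × 0.4138 = 34.966 N pressing into the surface.
The normal force is therefore N = mg cos 24.44° + F sin 24.44° = 67.807 + 34.966 = 102.773 N, and kinetic friction down the slope is μN = 0.3 × 102.773 = 30.832 N.
Along the incline: F cos 24.44° − mg sin 24.44° − μN = ma, so 76.929 − 30.820 − 30.832 = 7.6 a, giving a = 2.0101 m/s².

2.01 m/s²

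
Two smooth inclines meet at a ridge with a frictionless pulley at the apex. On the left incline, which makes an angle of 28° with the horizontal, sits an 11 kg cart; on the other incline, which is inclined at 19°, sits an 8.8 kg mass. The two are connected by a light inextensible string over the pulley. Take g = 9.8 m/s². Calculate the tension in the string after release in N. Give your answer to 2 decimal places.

Resolve each weight along its own incline: the 11 kg mass has component 11 × 9.8 × sin 28° = 50.609 N down its slope, and the 8.8 kg mass has 8.8 × 9.8 × sin 19° = 28.077 N down its slope.
The 11 kg side's 50.609 N exceeds the other side's 28.077 N, so that mass slides down and the 8.8 kg mass slides up. Taking that direction as positive, Newton's second law for the whole system gives 50.609 − 28.077 = (11 + 8.8) a, so a = 22.532 / 19.8 = 1.1380 m/s².
For the 8.8 kg mass (up-slope positive): T − 28.077 = 8.8 × 1.1380, so T = 38.091 N.

38.09 N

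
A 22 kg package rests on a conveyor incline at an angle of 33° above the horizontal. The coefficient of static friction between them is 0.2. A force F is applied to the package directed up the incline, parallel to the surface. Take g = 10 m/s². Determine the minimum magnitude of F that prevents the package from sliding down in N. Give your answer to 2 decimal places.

82.92 N

The normal force is N = mg cos 33° = 184.508 N. With F at its minimum the package is on the verge of sliding down, so static friction is at its maximum μ_s N = 0.2 × 184.508 = 36.902 N and acts up the slope.
Equilibrium along the incline: F + μ_s N = mg sin 33°, so F = 119.821 − 36.902 = 82.919 N.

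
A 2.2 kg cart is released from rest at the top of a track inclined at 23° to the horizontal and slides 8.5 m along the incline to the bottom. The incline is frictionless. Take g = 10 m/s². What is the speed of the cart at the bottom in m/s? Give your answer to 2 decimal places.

The weight component along the incline is mg sin 23° = 8.596 N and the normal force is N = mg cos 23° = 20.251 N.
With no friction, a = g sin 23° = 3.9073 m/s².
Starting from rest over a distance of 8.5 m, v² = 2aL = 2 × 3.9073 × 8.5 = 66.4241, so v = 8.1501 m/s.

8.15 m/s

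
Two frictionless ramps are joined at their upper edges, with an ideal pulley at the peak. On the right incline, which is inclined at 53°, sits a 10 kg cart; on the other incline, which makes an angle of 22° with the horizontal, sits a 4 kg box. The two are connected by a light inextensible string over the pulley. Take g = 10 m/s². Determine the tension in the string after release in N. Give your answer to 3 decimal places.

33.521 N

Resolve each weight along its own incline: the 10 kg mass has component 10 × 10 × sin 53° = 79.864 N down its slope, and the 4 kg mass has 4 × 10 × sin 22° = 14.984 N down its slope.
The 10 kg side's 79.864 N exceeds the other side's 14.984 N, so that mass slides down and the 4 kg mass slides up. Taking that direction as positive, Newton's second law for the whole system gives 79.864 − 14.984 = (10 + 4) a, so a = 64.880 / 14 = 4.6343 m/s².
For the 4 kg mass (up-slope positive): T − 14.984 = 4 × 4.6343, so T = 33.521 N.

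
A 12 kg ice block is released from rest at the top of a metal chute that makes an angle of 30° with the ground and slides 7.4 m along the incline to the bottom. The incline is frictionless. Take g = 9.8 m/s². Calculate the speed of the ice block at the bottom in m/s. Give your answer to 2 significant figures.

8.5 m/s

The weight component along the incline is mg sin 30° = 58.800 N and the normal force is N = mg cos 30° = 101.845 N.
With no friction, a = g sin 30° = 4.9000 m/s².
Starting from rest over a distance of 7.4 m, v² = 2aL = 2 × 4.9000 × 7.4 = 72.5200, so v = 8.5159 m/s.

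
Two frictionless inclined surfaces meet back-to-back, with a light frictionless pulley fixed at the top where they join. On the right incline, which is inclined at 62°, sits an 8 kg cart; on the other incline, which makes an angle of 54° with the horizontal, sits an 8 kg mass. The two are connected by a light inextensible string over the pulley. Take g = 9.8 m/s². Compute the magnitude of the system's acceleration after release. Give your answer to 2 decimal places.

Resolve each weight along its own incline: the 8 kg mass has component 8 × 9.8 × sin 62° = 69.223 N down its slope, and the 8 kg mass has 8 × 9.8 × sin 54° = 63.427 N down its slope.
The 8 kg side's 69.223 N exceeds the other side's 63.427 N, so that mass slides down and the 8 kg mass slides up. Taking that direction as positive, Newton's second law for the whole system gives 69.223 − 63.427 = (8 + 8) a, so a = 5.796 / 16 = 0.3623 m/s².

0.36 m/s²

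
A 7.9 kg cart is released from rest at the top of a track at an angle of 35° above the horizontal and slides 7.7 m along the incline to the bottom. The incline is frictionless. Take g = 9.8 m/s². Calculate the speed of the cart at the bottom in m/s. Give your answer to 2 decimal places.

9.30 m/s

The weight component along the incline is mg sin 35° = 44.406 N and the normal force is N = mg cos 35° = 63.419 N.
With no friction, a = g sin 35° = 5.6210 m/s².
Starting from rest over a distance of 7.7 m, v² = 2aL = 2 × 5.6210 × 7.7 = 86.5634, so v = 9.3039 m/s.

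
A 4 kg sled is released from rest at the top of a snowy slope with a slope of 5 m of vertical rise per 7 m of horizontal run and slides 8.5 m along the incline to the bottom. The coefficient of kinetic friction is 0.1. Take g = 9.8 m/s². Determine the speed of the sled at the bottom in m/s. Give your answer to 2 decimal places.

The weight component along the incline is mg sin 35.54° = 22.785 N and the normal force is N = mg cos 35.54° = 31.898 N.
Friction up the slope is f = μN = 0.1 × 31.898 = 3.190 N, so the net downslope force is 22.785 − 3.190 = 19.595 N and a = 19.595 / 4 = 4.8987 m/s².
Starting from rest over a distance of 8.5 m, v² = 2aL = 2 × 4.8987 × 8.5 = 83.2779, so v = 9.1257 m/s.

9.13 m/s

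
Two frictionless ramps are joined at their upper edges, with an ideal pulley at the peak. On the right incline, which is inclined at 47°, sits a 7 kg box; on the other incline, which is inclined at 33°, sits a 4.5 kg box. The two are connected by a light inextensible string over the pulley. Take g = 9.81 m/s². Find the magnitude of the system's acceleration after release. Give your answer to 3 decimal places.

2.276 m/s²

Resolve each weight along its own incline: the 7 kg mass has component 7 × 9.81 × sin 47° = 50.222 N down its slope, and the 4.5 kg mass has 4.5 × 9.81 × sin 33° = 24.043 N down its slope.
The 7 kg side's 50.222 N exceeds the other side's 24.043 N, so that mass slides down and the 4.5 kg mass slides up. Taking that direction as positive, Newton's second law for the whole system gives 50.222 − 24.043 = (7 + 4.5) a, so a = 26.179 / 11.5 = 2.2764 m/s².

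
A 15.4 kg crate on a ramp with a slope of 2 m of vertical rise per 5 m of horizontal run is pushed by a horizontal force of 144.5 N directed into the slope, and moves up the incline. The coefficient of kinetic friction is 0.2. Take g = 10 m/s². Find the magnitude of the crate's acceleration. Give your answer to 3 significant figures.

2.44 m/s²

The horizontal push has components F cos 21.80° = 144.5 × 0.9285 = 134.168 N up the incline and F sin 21.80° = 144.5 × 0.3714 = 53.667 N pressing into the surface.
The normal force is therefore N = mg cos 21.80° + F sin 21.80° = 142.989 + 53.667 = 196.656 N, and kinetic friction down the slope is μN = 0.2 × 196.656 = 39.331 N.
Along the incline: F cos 21.80° − mg sin 21.80° − μN = ma, so 134.168 − 57.196 − 39.331 = 15.4 a, giving a = 2.4442 m/s².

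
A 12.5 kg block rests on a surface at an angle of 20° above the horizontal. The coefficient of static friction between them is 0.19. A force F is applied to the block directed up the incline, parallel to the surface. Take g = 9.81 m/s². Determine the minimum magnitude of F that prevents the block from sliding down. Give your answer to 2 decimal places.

The normal force is N = mg cos 20° = 115.230 N. With F at its minimum the block is on the verge of sliding down, so static friction is at its maximum μ_s N = 0.19 × 115.230 = 21.894 N and acts up the slope.
Equilibrium along the incline: F + μ_s N = mg sin 20°, so F = 41.940 − 21.894 = 20.046 N.

20.05 N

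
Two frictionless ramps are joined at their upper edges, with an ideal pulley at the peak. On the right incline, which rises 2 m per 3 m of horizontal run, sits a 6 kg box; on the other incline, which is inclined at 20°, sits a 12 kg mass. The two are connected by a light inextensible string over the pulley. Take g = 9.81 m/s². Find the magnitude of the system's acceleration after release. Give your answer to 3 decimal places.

0.423 m/s²

Resolve each weight along its own incline: the 6 kg mass has component 6 × 9.81 × sin 33.69° = 32.650 N down its slope, and the 12 kg mass has 12 × 9.81 × sin 20° = 40.263 N down its slope.
The 12 kg side's 40.263 N exceeds the other side's 32.650 N, so that mass slides down and the 6 kg mass slides up. Taking that direction as positive, Newton's second law for the whole system gives 40.263 − 32.650 = (6 + 12) a, so a = 7.613 / 18 = 0.4229 m/s².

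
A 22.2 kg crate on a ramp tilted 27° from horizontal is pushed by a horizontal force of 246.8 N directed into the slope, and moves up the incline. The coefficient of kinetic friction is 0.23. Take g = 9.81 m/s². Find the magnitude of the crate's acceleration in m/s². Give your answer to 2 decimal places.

2.28 m/s²

The horizontal push has components F cos 27° = 246.8 × 0.8910 = 219.899 N up the incline and F sin 27° = 246.8 × 0.4540 = 112.047 N pressing into the surface.
The normal force is therefore N = mg cos 27° + F sin 27° = 194.044 + 112.047 = 306.091 N, and kinetic friction down the slope is μN = 0.23 × 306.091 = 70.401 N.
Along the incline: F cos 27° − mg sin 27° − μN = ma, so 219.899 − 98.873 − 70.401 = 22.2 a, giving a = 2.2804 m/s².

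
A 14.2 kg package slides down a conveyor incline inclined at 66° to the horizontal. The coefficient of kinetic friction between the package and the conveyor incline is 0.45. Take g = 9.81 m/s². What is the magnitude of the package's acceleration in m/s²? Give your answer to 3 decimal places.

7.166 m/s²

Resolving the weight along the incline: the component pulling the package down the slope is mg sin 66° = 14.2 × 9.81 × 0.9135 = 127.252 N, and the normal force is N = mg cos 66° = 14.2 × 9.81 × 0.4067 = 56.654 N.
Kinetic friction acts up the slope with magnitude f = μN = 0.45 × 56.654 = 25.494 N.
Net force along the incline is 127.252 − 25.494 = 101.758 N, so a = 101.758 / 14.2 = 7.1661 m/s².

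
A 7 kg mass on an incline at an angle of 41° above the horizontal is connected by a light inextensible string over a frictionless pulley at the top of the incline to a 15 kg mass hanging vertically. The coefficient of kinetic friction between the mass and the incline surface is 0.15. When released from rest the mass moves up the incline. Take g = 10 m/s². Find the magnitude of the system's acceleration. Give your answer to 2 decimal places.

For the mass on the incline: the weight component along the slope is m₁g sin 41° = 7 × 10 × 0.6561 = 45.927 N and the normal force is N = m₁g cos 41° = 52.830 N.
Kinetic friction opposes the mass's motion up the incline: f = μN = 0.15 × 52.830 = 7.924 N acting down the slope.
Newton's second law for the mass (up-slope positive): T − 45.927 − 7.924 = 7 a. For the hanging mass (downward positive): 15 × 10 − T = 15 a.
Adding the two equations eliminates T: 96.149 = 22 a, so a = 4.3704 m/s².

4.37 m/s²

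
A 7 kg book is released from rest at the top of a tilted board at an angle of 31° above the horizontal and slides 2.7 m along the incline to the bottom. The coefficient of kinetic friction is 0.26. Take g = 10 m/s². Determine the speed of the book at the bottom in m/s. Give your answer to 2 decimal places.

The weight component along the incline is mg sin 31° = 36.053 N and the normal force is N = mg cos 31° = 60.002 N.
Friction up the slope is f = μN = 0.26 × 60.002 = 15.601 N, so the net downslope force is 36.053 − 15.601 = 20.452 N and a = 20.452 / 7 = 2.9217 m/s².
Starting from rest over a distance of 2.7 m, v² = 2aL = 2 × 2.9217 × 2.7 = 15.7772, so v = 3.9721 m/s.

3.97 m/s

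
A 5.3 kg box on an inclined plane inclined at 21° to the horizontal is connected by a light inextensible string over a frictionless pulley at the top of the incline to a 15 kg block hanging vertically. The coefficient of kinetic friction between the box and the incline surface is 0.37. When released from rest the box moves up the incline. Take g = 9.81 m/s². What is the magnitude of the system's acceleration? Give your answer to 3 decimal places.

5.446 m/s²

For the box on the incline: the weight component along the slope is m₁g sin 21° = 5.3 × 9.81 × 0.3584 = 18.634 N and the normal force is N = m₁g cos 21° = 48.540 N.
Kinetic friction opposes the box's motion up the incline: f = μN = 0.37 × 48.540 = 17.960 N acting down the slope.
Newton's second law for the box (up-slope positive): T − 18.634 − 17.960 = 5.3 a. For the hanging block (downward positive): 15 × 9.81 − T = 15 a.
Adding the two equations eliminates T: 110.556 = 20.3 a, so a = 5.4461 m/s².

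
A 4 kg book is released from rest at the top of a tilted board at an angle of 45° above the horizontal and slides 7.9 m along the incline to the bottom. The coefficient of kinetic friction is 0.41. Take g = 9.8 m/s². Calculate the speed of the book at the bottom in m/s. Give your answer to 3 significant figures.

8.04 m/s

The weight component along the incline is mg sin 45° = 27.719 N and the normal force is N = mg cos 45° = 27.719 N.
Friction up the slope is f = μN = 0.41 × 27.719 = 11.365 N, so the net downslope force is 27.719 − 11.365 = 16.354 N and a = 16.354 / 4 = 4.0885 m/s².
Starting from rest over a distance of 7.9 m, v² = 2aL = 2 × 4.0885 × 7.9 = 64.5983, so v = 8.0373 m/s.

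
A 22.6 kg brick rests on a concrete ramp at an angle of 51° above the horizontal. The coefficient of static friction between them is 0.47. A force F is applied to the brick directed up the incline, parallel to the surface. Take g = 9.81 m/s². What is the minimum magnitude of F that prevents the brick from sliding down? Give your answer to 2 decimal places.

The normal force is N = mg cos 51° = 139.524 N. With F at its minimum the brick is on the verge of sliding down, so static friction is at its maximum μ_s N = 0.47 × 139.524 = 65.576 N and acts up the slope.
Equilibrium along the incline: F + μ_s N = mg sin 51°, so F = 172.298 − 65.576 = 106.722 N.

106.72 N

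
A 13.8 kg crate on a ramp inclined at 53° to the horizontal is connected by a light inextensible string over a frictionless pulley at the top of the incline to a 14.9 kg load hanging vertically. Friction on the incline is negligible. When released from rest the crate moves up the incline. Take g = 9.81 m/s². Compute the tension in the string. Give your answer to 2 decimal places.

126.41 N

For the crate on the incline: the weight component along the slope is m₁g sin 53° = 13.8 × 9.81 × 0.7986 = 108.113 N and the normal force is N = m₁g cos 53° = 81.473 N.
Newton's second law for the crate (up-slope positive): T − 108.113 = 13.8 a. For the hanging load (downward positive): 14.9 × 9.81 − T = 14.9 a.
Adding the two equations eliminates T: 38.056 = 28.7 a, so a = 1.3260 m/s².
Then from the hanging load's equation, T = 14.9 × (9.81 − 1.3260) = 126.412 N.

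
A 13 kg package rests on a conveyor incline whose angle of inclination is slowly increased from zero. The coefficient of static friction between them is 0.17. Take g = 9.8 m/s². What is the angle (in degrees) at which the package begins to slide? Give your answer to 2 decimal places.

9.65°

At the threshold of sliding, static friction is at its maximum μ_s N and exactly balances the weight component along the incline: mg sin θ = μ_s mg cos θ.
Hence tan θ = μ_s = 0.17, so θ = arctan(0.17) = 9.6480°.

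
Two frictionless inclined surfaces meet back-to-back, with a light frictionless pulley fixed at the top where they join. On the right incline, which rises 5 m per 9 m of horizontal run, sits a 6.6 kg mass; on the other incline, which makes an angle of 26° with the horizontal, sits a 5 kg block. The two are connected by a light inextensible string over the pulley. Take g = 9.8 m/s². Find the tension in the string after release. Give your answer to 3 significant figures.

Resolve each weight along its own incline: the 6.6 kg mass has component 6.6 × 9.8 × sin 29.05° = 31.411 N down its slope, and the 5 kg mass has 5 × 9.8 × sin 26° = 21.480 N down its slope.
The 6.6 kg side's 31.411 N exceeds the other side's 21.480 N, so that mass slides down and the 5 kg mass slides up. Taking that direction as positive, Newton's second law for the whole system gives 31.411 − 21.480 = (6.6 + 5) a, so a = 9.931 / 11.6 = 0.8561 m/s².
For the 5 kg mass (up-slope positive): T − 21.480 = 5 × 0.8561, so T = 25.761 N.

25.8 N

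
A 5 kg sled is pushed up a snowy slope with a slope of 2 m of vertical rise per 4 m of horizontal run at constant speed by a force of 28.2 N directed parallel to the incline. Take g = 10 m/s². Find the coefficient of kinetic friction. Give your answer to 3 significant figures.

0.131

At constant speed ΣF = 0 along the incline. The applied 28.2 N acts up the slope; the weight component mg sin 26.57° = 22.361 N and kinetic friction μN both act down the slope.
So 28.2 = 22.361 + μ × 44.721, giving μ = (28.2 − 22.361) / 44.721 = 0.1306.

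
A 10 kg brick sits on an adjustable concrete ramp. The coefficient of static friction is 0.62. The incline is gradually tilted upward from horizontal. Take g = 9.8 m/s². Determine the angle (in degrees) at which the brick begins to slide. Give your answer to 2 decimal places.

At the threshold of sliding, static friction is at its maximum μ_s N and exactly balances the weight component along the incline: mg sin θ = μ_s mg cos θ.
Hence tan θ = μ_s = 0.62, so θ = arctan(0.62) = 31.7989°.

31.80°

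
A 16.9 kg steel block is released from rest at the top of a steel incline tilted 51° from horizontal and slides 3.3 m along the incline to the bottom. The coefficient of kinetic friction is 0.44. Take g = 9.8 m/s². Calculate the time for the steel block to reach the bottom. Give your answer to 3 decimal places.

1.160 s

The weight component along the incline is mg sin 51° = 128.711 N and the normal force is N = mg cos 51° = 104.228 N.
Friction up the slope is f = μN = 0.44 × 104.228 = 45.860 N, so the net downslope force is 128.711 − 45.860 = 82.851 N and a = 82.851 / 16.9 = 4.9024 m/s².
Starting from rest, L = ½at², so t = √(2L/a) = √(2 × 3.3 / 4.9024) = 1.1603 s.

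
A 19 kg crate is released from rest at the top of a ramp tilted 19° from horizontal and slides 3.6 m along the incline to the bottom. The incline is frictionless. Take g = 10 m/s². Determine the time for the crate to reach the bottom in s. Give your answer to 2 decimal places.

The weight component along the incline is mg sin 19° = 61.858 N and the normal force is N = mg cos 19° = 179.649 N.
With no friction, a = g sin 19° = 3.2557 m/s².
Starting from rest, L = ½at², so t = √(2L/a) = √(2 × 3.6 / 3.2557) = 1.4871 s.

1.49 s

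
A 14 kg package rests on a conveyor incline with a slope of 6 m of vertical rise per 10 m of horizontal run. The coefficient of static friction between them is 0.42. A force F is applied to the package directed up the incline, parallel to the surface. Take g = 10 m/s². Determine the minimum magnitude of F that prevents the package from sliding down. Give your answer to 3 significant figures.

21.6 N

The normal force is N = mg cos 30.96° = 120.049 N. With F at its minimum the package is on the verge of sliding down, so static friction is at its maximum μ_s N = 0.42 × 120.049 = 50.421 N and acts up the slope.
Equilibrium along the incline: F + μ_s N = mg sin 30.96°, so F = 72.029 − 50.421 = 21.608 N.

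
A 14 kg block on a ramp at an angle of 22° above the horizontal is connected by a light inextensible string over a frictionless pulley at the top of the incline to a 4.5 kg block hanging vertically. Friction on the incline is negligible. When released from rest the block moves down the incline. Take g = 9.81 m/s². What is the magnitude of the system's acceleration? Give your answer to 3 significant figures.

For the block on the incline: the weight component along the slope is m₁g sin 22° = 14 × 9.81 × 0.3746 = 51.448 N and the normal force is N = m₁g cos 22° = 127.339 N.
Newton's second law for the block (down-slope positive): 51.448 − T = 14 a. For the hanging block (upward positive): T − 4.5 × 9.81 = 4.5 a.
Adding the two equations eliminates T: 7.303 = 18.5 a, so a = 0.3948 m/s².

0.395 m/s²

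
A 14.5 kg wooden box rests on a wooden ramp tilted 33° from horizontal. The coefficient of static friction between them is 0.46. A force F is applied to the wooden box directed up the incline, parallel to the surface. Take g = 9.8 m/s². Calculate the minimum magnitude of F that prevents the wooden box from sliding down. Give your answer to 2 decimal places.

22.57 N

The normal force is N = mg cos 33° = 119.175 N. With F at its minimum the wooden box is on the verge of sliding down, so static friction is at its maximum μ_s N = 0.46 × 119.175 = 54.821 N and acts up the slope.
Equilibrium along the incline: F + μ_s N = mg sin 33°, so F = 77.393 − 54.821 = 22.572 N.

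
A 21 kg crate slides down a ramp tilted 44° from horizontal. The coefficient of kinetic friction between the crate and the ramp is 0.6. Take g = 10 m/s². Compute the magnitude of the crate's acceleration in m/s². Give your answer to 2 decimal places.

2.63 m/s²

Resolving the weight along the incline: the component pulling the crate down the slope is mg sin 44° = 21 × 10 × 0.6947 = 145.887 N, and the normal force is N = mg cos 44° = 21 × 10 × 0.7193 = 151.053 N.
Kinetic friction acts up the slope with magnitude f = μN = 0.6 × 151.053 = 90.632 N.
Net force along the incline is 145.887 − 90.632 = 55.255 N, so a = 55.255 / 21 = 2.6312 m/s².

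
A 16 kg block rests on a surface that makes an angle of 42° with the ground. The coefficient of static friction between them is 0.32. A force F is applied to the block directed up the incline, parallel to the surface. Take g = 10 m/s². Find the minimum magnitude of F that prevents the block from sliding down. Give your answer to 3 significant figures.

69.0 N

The normal force is N = mg cos 42° = 118.903 N. With F at its minimum the block is on the verge of sliding down, so static friction is at its maximum μ_s N = 0.32 × 118.903 = 38.049 N and acts up the slope.
Equilibrium along the incline: F + μ_s N = mg sin 42°, so F = 107.061 − 38.049 = 69.012 N.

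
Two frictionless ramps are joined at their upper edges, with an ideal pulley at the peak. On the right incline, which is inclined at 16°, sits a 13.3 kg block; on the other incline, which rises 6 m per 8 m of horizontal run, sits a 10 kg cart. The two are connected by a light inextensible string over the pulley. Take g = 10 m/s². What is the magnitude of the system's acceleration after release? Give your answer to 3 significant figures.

Resolve each weight along its own incline: the 13.3 kg mass has component 13.3 × 10 × sin 16° = 36.660 N down its slope, and the 10 kg mass has 10 × 10 × sin 36.87° = 60.000 N down its slope.
The 10 kg side's 60.000 N exceeds the other side's 36.660 N, so that mass slides down and the 13.3 kg mass slides up. Taking that direction as positive, Newton's second law for the whole system gives 60.000 − 36.660 = (13.3 + 10) a, so a = 23.340 / 23.3 = 1.0017 m/s².

1.00 m/s²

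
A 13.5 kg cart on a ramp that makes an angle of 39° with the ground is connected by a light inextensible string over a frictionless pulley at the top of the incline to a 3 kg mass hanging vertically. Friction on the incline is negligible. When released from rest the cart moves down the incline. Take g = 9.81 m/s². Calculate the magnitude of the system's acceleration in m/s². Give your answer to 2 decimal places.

For the cart on the incline: the weight component along the slope is m₁g sin 39° = 13.5 × 9.81 × 0.6293 = 83.341 N and the normal force is N = m₁g cos 39° = 102.921 N.
Newton's second law for the cart (down-slope positive): 83.341 − T = 13.5 a. For the hanging mass (upward positive): T − 3 × 9.81 = 3 a.
Adding the two equations eliminates T: 53.911 = 16.5 a, so a = 3.2673 m/s².

3.27 m/s²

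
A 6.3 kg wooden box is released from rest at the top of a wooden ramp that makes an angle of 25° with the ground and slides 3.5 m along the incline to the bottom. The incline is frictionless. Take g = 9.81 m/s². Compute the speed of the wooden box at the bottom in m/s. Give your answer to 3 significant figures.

The weight component along the incline is mg sin 25° = 26.119 N and the normal force is N = mg cos 25° = 56.013 N.
With no friction, a = g sin 25° = 4.1459 m/s².
Starting from rest over a distance of 3.5 m, v² = 2aL = 2 × 4.1459 × 3.5 = 29.0213, so v = 5.3871 m/s.

5.39 m/s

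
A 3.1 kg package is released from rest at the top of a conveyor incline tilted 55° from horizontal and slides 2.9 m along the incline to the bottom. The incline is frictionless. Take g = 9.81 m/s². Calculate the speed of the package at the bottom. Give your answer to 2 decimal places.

6.83 m/s

The weight component along the incline is mg sin 55° = 24.911 N and the normal force is N = mg cos 55° = 17.443 N.
With no friction, a = g sin 55° = 8.0359 m/s².
Starting from rest over a distance of 2.9 m, v² = 2aL = 2 × 8.0359 × 2.9 = 46.6082, so v = 6.8270 m/s.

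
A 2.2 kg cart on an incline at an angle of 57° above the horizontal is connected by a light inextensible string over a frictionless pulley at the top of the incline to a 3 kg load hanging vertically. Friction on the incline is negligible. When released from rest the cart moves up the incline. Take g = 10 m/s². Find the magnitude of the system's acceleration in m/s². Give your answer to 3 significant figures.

2.22 m/s²

For the cart on the incline: the weight component along the slope is m₁g sin 57° = 2.2 × 10 × 0.8387 = 18.451 N and the normal force is N = m₁g cos 57° = 11.982 N.
Newton's second law for the cart (up-slope positive): T − 18.451 = 2.2 a. For the hanging load (downward positive): 3 × 10 − T = 3 a.
Adding the two equations eliminates T: 11.549 = 5.2 a, so a = 2.2210 m/s².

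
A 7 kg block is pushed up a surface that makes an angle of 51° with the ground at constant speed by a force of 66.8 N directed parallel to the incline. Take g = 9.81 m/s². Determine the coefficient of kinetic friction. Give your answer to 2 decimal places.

At constant speed ΣF = 0 along the incline. The applied 66.8 N acts up the slope; the weight component mg sin 51° = 53.367 N and kinetic friction μN both act down the slope.
So 66.8 = 53.367 + μ × 43.215, giving μ = (66.8 − 53.367) / 43.215 = 0.3108.

0.31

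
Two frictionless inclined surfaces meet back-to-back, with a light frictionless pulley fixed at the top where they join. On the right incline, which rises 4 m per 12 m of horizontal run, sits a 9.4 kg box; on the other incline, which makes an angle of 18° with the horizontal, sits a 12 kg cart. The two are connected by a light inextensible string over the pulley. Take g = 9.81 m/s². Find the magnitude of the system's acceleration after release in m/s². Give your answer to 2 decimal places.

Resolve each weight along its own incline: the 9.4 kg mass has component 9.4 × 9.81 × sin 18.43° = 29.161 N down its slope, and the 12 kg mass has 12 × 9.81 × sin 18° = 36.377 N down its slope.
The 12 kg side's 36.377 N exceeds the other side's 29.161 N, so that mass slides down and the 9.4 kg mass slides up. Taking that direction as positive, Newton's second law for the whole system gives 36.377 − 29.161 = (9.4 + 12) a, so a = 7.216 / 21.4 = 0.3372 m/s².

0.34 m/s²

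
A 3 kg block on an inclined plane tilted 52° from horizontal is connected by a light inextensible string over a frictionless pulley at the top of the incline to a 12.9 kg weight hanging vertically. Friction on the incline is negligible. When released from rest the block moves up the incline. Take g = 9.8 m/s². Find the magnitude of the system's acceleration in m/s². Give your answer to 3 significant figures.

6.49 m/s²

For the block on the incline: the weight component along the slope is m₁g sin 52° = 3 × 9.8 × 0.7880 = 23.167 N and the normal force is N = m₁g cos 52° = 18.100 N.
Newton's second law for the block (up-slope positive): T − 23.167 = 3 a. For the hanging weight (downward positive): 12.9 × 9.8 − T = 12.9 a.
Adding the two equations eliminates T: 103.253 = 15.9 a, so a = 6.4939 m/s².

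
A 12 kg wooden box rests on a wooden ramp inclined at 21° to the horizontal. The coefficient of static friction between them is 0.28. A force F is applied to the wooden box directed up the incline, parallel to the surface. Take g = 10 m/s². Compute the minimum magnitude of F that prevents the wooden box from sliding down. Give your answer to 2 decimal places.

The normal force is N = mg cos 21° = 112.030 N. With F at its minimum the wooden box is on the verge of sliding down, so static friction is at its maximum μ_s N = 0.28 × 112.030 = 31.368 N and acts up the slope.
Equilibrium along the incline: F + μ_s N = mg sin 21°, so F = 43.004 − 31.368 = 11.636 N.

11.64 N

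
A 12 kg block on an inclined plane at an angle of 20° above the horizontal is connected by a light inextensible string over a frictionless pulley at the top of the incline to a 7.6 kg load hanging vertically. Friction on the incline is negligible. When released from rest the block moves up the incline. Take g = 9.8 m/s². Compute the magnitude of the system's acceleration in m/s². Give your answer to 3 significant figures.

For the block on the incline: the weight component along the slope is m₁g sin 20° = 12 × 9.8 × 0.3420 = 40.219 N and the normal force is N = m₁g cos 20° = 110.508 N.
Newton's second law for the block (up-slope positive): T − 40.219 = 12 a. For the hanging load (downward positive): 7.6 × 9.8 − T = 7.6 a.
Adding the two equations eliminates T: 34.261 = 19.6 a, so a = 1.7480 m/s².

1.75 m/s²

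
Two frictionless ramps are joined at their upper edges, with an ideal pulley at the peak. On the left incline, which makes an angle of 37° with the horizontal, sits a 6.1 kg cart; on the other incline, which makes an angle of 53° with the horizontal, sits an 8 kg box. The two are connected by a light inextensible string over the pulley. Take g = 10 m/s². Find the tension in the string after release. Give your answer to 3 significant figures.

Resolve each weight along its own incline: the 6.1 kg mass has component 6.1 × 10 × sin 37° = 36.711 N down its slope, and the 8 kg mass has 8 × 10 × sin 53° = 63.891 N down its slope.
The 8 kg side's 63.891 N exceeds the other side's 36.711 N, so that mass slides down and the 6.1 kg mass slides up. Taking that direction as positive, Newton's second law for the whole system gives 63.891 − 36.711 = (6.1 + 8) a, so a = 27.180 / 14.1 = 1.9277 m/s².
For the 6.1 kg mass (up-slope positive): T − 36.711 = 6.1 × 1.9277, so T = 48.470 N.

48.5 N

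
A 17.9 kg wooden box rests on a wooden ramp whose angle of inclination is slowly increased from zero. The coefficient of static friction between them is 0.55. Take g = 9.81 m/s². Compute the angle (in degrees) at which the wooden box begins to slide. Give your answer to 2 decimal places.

At the threshold of sliding, static friction is at its maximum μ_s N and exactly balances the weight component along the incline: mg sin θ = μ_s mg cos θ.
Hence tan θ = μ_s = 0.55, so θ = arctan(0.55) = 28.8108°.

28.81°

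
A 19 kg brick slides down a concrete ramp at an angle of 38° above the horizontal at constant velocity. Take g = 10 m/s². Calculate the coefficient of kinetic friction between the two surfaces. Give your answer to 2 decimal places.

0.78

At constant velocity the net force along the incline is zero: mg sin 38° = μ mg cos 38°.
So μ = tan 38° = 0.6157 / 0.7880 = 0.7813.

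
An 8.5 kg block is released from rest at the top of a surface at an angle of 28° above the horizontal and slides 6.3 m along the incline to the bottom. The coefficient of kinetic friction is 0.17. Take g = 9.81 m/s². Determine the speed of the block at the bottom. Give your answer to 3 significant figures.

The weight component along the incline is mg sin 28° = 39.147 N and the normal force is N = mg cos 28° = 73.625 N.
Friction up the slope is f = μN = 0.17 × 73.625 = 12.516 N, so the net downslope force is 39.147 − 12.516 = 26.631 N and a = 26.631 / 8.5 = 3.1331 m/s².
Starting from rest over a distance of 6.3 m, v² = 2aL = 2 × 3.1331 × 6.3 = 39.4771, so v = 6.2831 m/s.

6.28 m/s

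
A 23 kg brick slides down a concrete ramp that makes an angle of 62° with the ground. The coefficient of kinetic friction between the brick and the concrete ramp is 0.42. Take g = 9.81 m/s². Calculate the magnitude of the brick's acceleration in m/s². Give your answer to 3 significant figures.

6.73 m/s²

Resolving the weight along the incline: the component pulling the brick down the slope is mg sin 62° = 23 × 9.81 × 0.8829 = 199.209 N, and the normal force is N = mg cos 62° = 23 × 9.81 × 0.4695 = 105.933 N.
Kinetic friction acts up the slope with magnitude f = μN = 0.42 × 105.933 = 44.492 N.
Net force along the incline is 199.209 − 44.492 = 154.717 N, so a = 154.717 / 23 = 6.7268 m/s².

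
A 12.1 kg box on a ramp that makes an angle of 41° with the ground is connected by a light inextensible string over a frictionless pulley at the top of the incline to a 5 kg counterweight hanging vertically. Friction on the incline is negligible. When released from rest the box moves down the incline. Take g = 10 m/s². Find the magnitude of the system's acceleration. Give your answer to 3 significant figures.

For the box on the incline: the weight component along the slope is m₁g sin 41° = 12.1 × 10 × 0.6561 = 79.388 N and the normal force is N = m₁g cos 41° = 91.320 N.
Newton's second law for the box (down-slope positive): 79.388 − T = 12.1 a. For the hanging counterweight (upward positive): T − 5 × 10 = 5 a.
Adding the two equations eliminates T: 29.388 = 17.1 a, so a = 1.7186 m/s².

1.72 m/s²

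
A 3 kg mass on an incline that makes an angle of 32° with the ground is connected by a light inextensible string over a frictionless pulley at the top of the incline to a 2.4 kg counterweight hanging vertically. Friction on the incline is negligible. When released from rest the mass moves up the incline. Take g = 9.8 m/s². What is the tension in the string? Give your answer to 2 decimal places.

19.99 N

For the mass on the incline: the weight component along the slope is m₁g sin 32° = 3 × 9.8 × 0.5299 = 15.579 N and the normal force is N = m₁g cos 32° = 24.933 N.
Newton's second law for the mass (up-slope positive): T − 15.579 = 3 a. For the hanging counterweight (downward positive): 2.4 × 9.8 − T = 2.4 a.
Adding the two equations eliminates T: 7.941 = 5.4 a, so a = 1.4706 m/s².
Then from the hanging counterweight's equation, T = 2.4 × (9.8 − 1.4706) = 19.991 N.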